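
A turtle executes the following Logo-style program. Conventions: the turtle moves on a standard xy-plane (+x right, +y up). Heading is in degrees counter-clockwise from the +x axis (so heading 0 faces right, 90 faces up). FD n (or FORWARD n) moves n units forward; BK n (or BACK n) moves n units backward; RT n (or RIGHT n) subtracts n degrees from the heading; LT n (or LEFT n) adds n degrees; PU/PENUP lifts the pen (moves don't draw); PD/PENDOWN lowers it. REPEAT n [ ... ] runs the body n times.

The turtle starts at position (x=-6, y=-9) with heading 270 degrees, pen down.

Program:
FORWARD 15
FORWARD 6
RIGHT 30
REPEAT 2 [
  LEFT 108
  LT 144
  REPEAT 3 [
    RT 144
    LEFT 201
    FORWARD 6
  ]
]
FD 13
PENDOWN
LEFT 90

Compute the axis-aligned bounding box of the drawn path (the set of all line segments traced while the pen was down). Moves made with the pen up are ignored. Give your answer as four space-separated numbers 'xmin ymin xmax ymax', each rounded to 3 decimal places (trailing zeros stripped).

Executing turtle program step by step:
Start: pos=(-6,-9), heading=270, pen down
FD 15: (-6,-9) -> (-6,-24) [heading=270, draw]
FD 6: (-6,-24) -> (-6,-30) [heading=270, draw]
RT 30: heading 270 -> 240
REPEAT 2 [
  -- iteration 1/2 --
  LT 108: heading 240 -> 348
  LT 144: heading 348 -> 132
  REPEAT 3 [
    -- iteration 1/3 --
    RT 144: heading 132 -> 348
    LT 201: heading 348 -> 189
    FD 6: (-6,-30) -> (-11.926,-30.939) [heading=189, draw]
    -- iteration 2/3 --
    RT 144: heading 189 -> 45
    LT 201: heading 45 -> 246
    FD 6: (-11.926,-30.939) -> (-14.367,-36.42) [heading=246, draw]
    -- iteration 3/3 --
    RT 144: heading 246 -> 102
    LT 201: heading 102 -> 303
    FD 6: (-14.367,-36.42) -> (-11.099,-41.452) [heading=303, draw]
  ]
  -- iteration 2/2 --
  LT 108: heading 303 -> 51
  LT 144: heading 51 -> 195
  REPEAT 3 [
    -- iteration 1/3 --
    RT 144: heading 195 -> 51
    LT 201: heading 51 -> 252
    FD 6: (-11.099,-41.452) -> (-12.953,-47.158) [heading=252, draw]
    -- iteration 2/3 --
    RT 144: heading 252 -> 108
    LT 201: heading 108 -> 309
    FD 6: (-12.953,-47.158) -> (-9.177,-51.821) [heading=309, draw]
    -- iteration 3/3 --
    RT 144: heading 309 -> 165
    LT 201: heading 165 -> 6
    FD 6: (-9.177,-51.821) -> (-3.21,-51.194) [heading=6, draw]
  ]
]
FD 13: (-3.21,-51.194) -> (9.719,-49.835) [heading=6, draw]
PD: pen down
LT 90: heading 6 -> 96
Final: pos=(9.719,-49.835), heading=96, 9 segment(s) drawn

Segment endpoints: x in {-14.367, -12.953, -11.926, -11.099, -9.177, -6, -6, -6, -3.21, 9.719}, y in {-51.821, -51.194, -49.835, -47.158, -41.452, -36.42, -30.939, -30, -24, -9}
xmin=-14.367, ymin=-51.821, xmax=9.719, ymax=-9

Answer: -14.367 -51.821 9.719 -9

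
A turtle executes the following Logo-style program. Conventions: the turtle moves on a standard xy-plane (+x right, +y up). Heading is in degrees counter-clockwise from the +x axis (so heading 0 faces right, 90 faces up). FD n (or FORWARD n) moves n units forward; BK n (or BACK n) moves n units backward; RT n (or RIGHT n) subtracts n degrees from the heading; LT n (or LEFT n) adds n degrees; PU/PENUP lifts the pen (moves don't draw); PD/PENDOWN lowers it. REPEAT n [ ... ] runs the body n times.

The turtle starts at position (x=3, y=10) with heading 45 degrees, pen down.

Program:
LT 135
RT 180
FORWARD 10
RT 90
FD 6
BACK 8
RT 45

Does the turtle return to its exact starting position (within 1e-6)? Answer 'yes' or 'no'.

Executing turtle program step by step:
Start: pos=(3,10), heading=45, pen down
LT 135: heading 45 -> 180
RT 180: heading 180 -> 0
FD 10: (3,10) -> (13,10) [heading=0, draw]
RT 90: heading 0 -> 270
FD 6: (13,10) -> (13,4) [heading=270, draw]
BK 8: (13,4) -> (13,12) [heading=270, draw]
RT 45: heading 270 -> 225
Final: pos=(13,12), heading=225, 3 segment(s) drawn

Start position: (3, 10)
Final position: (13, 12)
Distance = 10.198; >= 1e-6 -> NOT closed

Answer: no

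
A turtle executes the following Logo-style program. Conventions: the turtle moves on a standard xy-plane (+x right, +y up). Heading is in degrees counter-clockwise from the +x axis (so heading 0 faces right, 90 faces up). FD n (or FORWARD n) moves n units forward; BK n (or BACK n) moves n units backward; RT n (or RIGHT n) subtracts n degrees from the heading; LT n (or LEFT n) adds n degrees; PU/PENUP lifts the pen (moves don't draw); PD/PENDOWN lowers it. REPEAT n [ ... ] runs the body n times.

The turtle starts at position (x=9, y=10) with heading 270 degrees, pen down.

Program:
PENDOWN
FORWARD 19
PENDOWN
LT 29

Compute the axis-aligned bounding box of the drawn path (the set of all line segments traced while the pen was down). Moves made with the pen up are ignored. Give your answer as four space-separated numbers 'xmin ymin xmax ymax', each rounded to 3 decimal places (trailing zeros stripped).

Executing turtle program step by step:
Start: pos=(9,10), heading=270, pen down
PD: pen down
FD 19: (9,10) -> (9,-9) [heading=270, draw]
PD: pen down
LT 29: heading 270 -> 299
Final: pos=(9,-9), heading=299, 1 segment(s) drawn

Segment endpoints: x in {9, 9}, y in {-9, 10}
xmin=9, ymin=-9, xmax=9, ymax=10

Answer: 9 -9 9 10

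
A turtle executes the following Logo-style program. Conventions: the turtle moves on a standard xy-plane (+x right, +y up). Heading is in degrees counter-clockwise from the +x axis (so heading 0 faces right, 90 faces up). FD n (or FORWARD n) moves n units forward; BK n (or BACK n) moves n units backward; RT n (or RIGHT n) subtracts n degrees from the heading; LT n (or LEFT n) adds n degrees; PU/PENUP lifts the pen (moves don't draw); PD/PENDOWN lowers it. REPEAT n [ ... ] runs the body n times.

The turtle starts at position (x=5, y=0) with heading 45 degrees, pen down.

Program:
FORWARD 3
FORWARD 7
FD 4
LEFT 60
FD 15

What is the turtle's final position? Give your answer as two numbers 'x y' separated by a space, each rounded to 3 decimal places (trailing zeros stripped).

Executing turtle program step by step:
Start: pos=(5,0), heading=45, pen down
FD 3: (5,0) -> (7.121,2.121) [heading=45, draw]
FD 7: (7.121,2.121) -> (12.071,7.071) [heading=45, draw]
FD 4: (12.071,7.071) -> (14.899,9.899) [heading=45, draw]
LT 60: heading 45 -> 105
FD 15: (14.899,9.899) -> (11.017,24.388) [heading=105, draw]
Final: pos=(11.017,24.388), heading=105, 4 segment(s) drawn

Answer: 11.017 24.388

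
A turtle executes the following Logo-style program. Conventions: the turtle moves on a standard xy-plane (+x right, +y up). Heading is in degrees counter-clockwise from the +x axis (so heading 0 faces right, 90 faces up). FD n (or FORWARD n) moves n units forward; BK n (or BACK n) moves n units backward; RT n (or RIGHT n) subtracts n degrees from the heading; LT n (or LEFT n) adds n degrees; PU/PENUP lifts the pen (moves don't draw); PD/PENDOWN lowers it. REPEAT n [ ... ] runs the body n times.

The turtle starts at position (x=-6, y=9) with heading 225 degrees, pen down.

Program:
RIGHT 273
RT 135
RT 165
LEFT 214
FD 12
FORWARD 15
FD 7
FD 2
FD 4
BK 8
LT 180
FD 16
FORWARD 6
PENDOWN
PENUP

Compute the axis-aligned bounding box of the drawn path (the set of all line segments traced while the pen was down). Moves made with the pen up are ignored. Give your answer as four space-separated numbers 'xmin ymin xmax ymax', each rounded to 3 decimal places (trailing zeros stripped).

Answer: -33.786 -19.774 -6 9

Derivation:
Executing turtle program step by step:
Start: pos=(-6,9), heading=225, pen down
RT 273: heading 225 -> 312
RT 135: heading 312 -> 177
RT 165: heading 177 -> 12
LT 214: heading 12 -> 226
FD 12: (-6,9) -> (-14.336,0.368) [heading=226, draw]
FD 15: (-14.336,0.368) -> (-24.756,-10.422) [heading=226, draw]
FD 7: (-24.756,-10.422) -> (-29.618,-15.458) [heading=226, draw]
FD 2: (-29.618,-15.458) -> (-31.008,-16.896) [heading=226, draw]
FD 4: (-31.008,-16.896) -> (-33.786,-19.774) [heading=226, draw]
BK 8: (-33.786,-19.774) -> (-28.229,-14.019) [heading=226, draw]
LT 180: heading 226 -> 46
FD 16: (-28.229,-14.019) -> (-17.115,-2.509) [heading=46, draw]
FD 6: (-17.115,-2.509) -> (-12.947,1.807) [heading=46, draw]
PD: pen down
PU: pen up
Final: pos=(-12.947,1.807), heading=46, 8 segment(s) drawn

Segment endpoints: x in {-33.786, -31.008, -29.618, -28.229, -24.756, -17.115, -14.336, -12.947, -6}, y in {-19.774, -16.896, -15.458, -14.019, -10.422, -2.509, 0.368, 1.807, 9}
xmin=-33.786, ymin=-19.774, xmax=-6, ymax=9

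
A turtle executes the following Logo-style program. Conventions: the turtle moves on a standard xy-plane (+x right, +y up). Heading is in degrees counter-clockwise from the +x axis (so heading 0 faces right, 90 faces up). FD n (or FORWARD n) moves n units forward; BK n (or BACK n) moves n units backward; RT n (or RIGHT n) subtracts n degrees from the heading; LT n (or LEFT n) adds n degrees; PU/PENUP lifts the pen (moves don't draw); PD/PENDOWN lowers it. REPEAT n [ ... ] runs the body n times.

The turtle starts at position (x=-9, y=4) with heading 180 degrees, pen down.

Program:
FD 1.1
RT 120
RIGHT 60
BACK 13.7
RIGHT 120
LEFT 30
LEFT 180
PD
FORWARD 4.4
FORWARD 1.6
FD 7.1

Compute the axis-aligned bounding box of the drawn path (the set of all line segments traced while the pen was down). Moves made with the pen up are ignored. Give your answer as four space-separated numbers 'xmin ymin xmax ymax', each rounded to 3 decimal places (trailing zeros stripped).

Answer: -23.8 4 -9 17.1

Derivation:
Executing turtle program step by step:
Start: pos=(-9,4), heading=180, pen down
FD 1.1: (-9,4) -> (-10.1,4) [heading=180, draw]
RT 120: heading 180 -> 60
RT 60: heading 60 -> 0
BK 13.7: (-10.1,4) -> (-23.8,4) [heading=0, draw]
RT 120: heading 0 -> 240
LT 30: heading 240 -> 270
LT 180: heading 270 -> 90
PD: pen down
FD 4.4: (-23.8,4) -> (-23.8,8.4) [heading=90, draw]
FD 1.6: (-23.8,8.4) -> (-23.8,10) [heading=90, draw]
FD 7.1: (-23.8,10) -> (-23.8,17.1) [heading=90, draw]
Final: pos=(-23.8,17.1), heading=90, 5 segment(s) drawn

Segment endpoints: x in {-23.8, -10.1, -9}, y in {4, 8.4, 10, 17.1}
xmin=-23.8, ymin=4, xmax=-9, ymax=17.1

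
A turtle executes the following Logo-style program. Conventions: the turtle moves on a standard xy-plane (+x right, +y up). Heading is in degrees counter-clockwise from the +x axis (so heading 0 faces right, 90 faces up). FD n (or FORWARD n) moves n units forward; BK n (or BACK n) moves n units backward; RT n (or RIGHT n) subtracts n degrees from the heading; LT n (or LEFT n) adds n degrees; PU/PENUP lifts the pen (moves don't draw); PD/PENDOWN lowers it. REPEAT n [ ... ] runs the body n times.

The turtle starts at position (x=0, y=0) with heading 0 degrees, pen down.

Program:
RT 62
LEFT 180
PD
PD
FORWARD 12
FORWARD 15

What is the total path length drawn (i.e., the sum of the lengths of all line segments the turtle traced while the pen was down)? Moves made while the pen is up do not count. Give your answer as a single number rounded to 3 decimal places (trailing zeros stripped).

Answer: 27

Derivation:
Executing turtle program step by step:
Start: pos=(0,0), heading=0, pen down
RT 62: heading 0 -> 298
LT 180: heading 298 -> 118
PD: pen down
PD: pen down
FD 12: (0,0) -> (-5.634,10.595) [heading=118, draw]
FD 15: (-5.634,10.595) -> (-12.676,23.84) [heading=118, draw]
Final: pos=(-12.676,23.84), heading=118, 2 segment(s) drawn

Segment lengths:
  seg 1: (0,0) -> (-5.634,10.595), length = 12
  seg 2: (-5.634,10.595) -> (-12.676,23.84), length = 15
Total = 27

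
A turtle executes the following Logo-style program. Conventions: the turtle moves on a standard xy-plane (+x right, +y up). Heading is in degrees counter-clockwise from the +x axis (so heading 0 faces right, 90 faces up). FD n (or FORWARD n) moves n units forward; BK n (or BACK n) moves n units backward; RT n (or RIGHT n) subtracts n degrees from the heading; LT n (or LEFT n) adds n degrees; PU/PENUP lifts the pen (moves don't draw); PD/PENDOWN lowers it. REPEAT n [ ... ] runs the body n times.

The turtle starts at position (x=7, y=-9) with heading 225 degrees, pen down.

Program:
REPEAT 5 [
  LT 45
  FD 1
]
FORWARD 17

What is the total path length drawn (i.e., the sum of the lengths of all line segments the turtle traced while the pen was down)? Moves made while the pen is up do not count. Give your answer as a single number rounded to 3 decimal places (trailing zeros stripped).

Answer: 22

Derivation:
Executing turtle program step by step:
Start: pos=(7,-9), heading=225, pen down
REPEAT 5 [
  -- iteration 1/5 --
  LT 45: heading 225 -> 270
  FD 1: (7,-9) -> (7,-10) [heading=270, draw]
  -- iteration 2/5 --
  LT 45: heading 270 -> 315
  FD 1: (7,-10) -> (7.707,-10.707) [heading=315, draw]
  -- iteration 3/5 --
  LT 45: heading 315 -> 0
  FD 1: (7.707,-10.707) -> (8.707,-10.707) [heading=0, draw]
  -- iteration 4/5 --
  LT 45: heading 0 -> 45
  FD 1: (8.707,-10.707) -> (9.414,-10) [heading=45, draw]
  -- iteration 5/5 --
  LT 45: heading 45 -> 90
  FD 1: (9.414,-10) -> (9.414,-9) [heading=90, draw]
]
FD 17: (9.414,-9) -> (9.414,8) [heading=90, draw]
Final: pos=(9.414,8), heading=90, 6 segment(s) drawn

Segment lengths:
  seg 1: (7,-9) -> (7,-10), length = 1
  seg 2: (7,-10) -> (7.707,-10.707), length = 1
  seg 3: (7.707,-10.707) -> (8.707,-10.707), length = 1
  seg 4: (8.707,-10.707) -> (9.414,-10), length = 1
  seg 5: (9.414,-10) -> (9.414,-9), length = 1
  seg 6: (9.414,-9) -> (9.414,8), length = 17
Total = 22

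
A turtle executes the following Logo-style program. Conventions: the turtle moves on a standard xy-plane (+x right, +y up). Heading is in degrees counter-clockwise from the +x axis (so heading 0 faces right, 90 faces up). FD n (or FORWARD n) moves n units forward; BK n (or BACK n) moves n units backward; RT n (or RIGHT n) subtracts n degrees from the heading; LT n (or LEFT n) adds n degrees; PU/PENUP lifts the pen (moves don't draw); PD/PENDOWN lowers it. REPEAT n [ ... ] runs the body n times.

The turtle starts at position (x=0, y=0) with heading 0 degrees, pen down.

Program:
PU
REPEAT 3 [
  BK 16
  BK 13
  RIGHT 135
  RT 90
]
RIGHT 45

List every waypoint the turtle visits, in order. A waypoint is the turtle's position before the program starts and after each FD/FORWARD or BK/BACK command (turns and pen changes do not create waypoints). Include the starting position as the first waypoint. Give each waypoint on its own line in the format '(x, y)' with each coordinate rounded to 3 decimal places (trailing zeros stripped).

Answer: (0, 0)
(-16, 0)
(-29, 0)
(-17.686, -11.314)
(-8.494, -20.506)
(-8.494, -4.506)
(-8.494, 8.494)

Derivation:
Executing turtle program step by step:
Start: pos=(0,0), heading=0, pen down
PU: pen up
REPEAT 3 [
  -- iteration 1/3 --
  BK 16: (0,0) -> (-16,0) [heading=0, move]
  BK 13: (-16,0) -> (-29,0) [heading=0, move]
  RT 135: heading 0 -> 225
  RT 90: heading 225 -> 135
  -- iteration 2/3 --
  BK 16: (-29,0) -> (-17.686,-11.314) [heading=135, move]
  BK 13: (-17.686,-11.314) -> (-8.494,-20.506) [heading=135, move]
  RT 135: heading 135 -> 0
  RT 90: heading 0 -> 270
  -- iteration 3/3 --
  BK 16: (-8.494,-20.506) -> (-8.494,-4.506) [heading=270, move]
  BK 13: (-8.494,-4.506) -> (-8.494,8.494) [heading=270, move]
  RT 135: heading 270 -> 135
  RT 90: heading 135 -> 45
]
RT 45: heading 45 -> 0
Final: pos=(-8.494,8.494), heading=0, 0 segment(s) drawn
Waypoints (7 total):
(0, 0)
(-16, 0)
(-29, 0)
(-17.686, -11.314)
(-8.494, -20.506)
(-8.494, -4.506)
(-8.494, 8.494)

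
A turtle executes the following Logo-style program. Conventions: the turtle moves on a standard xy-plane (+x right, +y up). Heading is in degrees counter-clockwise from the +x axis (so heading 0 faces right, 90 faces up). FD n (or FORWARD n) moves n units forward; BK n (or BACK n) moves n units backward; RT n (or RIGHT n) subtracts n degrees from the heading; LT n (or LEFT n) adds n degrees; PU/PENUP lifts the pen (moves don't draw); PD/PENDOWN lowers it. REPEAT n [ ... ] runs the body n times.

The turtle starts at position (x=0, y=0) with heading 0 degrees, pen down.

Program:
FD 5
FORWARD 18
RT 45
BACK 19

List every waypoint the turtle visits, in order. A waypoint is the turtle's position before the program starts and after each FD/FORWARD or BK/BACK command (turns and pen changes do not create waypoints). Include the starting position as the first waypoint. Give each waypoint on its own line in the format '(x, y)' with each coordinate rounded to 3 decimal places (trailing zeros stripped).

Answer: (0, 0)
(5, 0)
(23, 0)
(9.565, 13.435)

Derivation:
Executing turtle program step by step:
Start: pos=(0,0), heading=0, pen down
FD 5: (0,0) -> (5,0) [heading=0, draw]
FD 18: (5,0) -> (23,0) [heading=0, draw]
RT 45: heading 0 -> 315
BK 19: (23,0) -> (9.565,13.435) [heading=315, draw]
Final: pos=(9.565,13.435), heading=315, 3 segment(s) drawn
Waypoints (4 total):
(0, 0)
(5, 0)
(23, 0)
(9.565, 13.435)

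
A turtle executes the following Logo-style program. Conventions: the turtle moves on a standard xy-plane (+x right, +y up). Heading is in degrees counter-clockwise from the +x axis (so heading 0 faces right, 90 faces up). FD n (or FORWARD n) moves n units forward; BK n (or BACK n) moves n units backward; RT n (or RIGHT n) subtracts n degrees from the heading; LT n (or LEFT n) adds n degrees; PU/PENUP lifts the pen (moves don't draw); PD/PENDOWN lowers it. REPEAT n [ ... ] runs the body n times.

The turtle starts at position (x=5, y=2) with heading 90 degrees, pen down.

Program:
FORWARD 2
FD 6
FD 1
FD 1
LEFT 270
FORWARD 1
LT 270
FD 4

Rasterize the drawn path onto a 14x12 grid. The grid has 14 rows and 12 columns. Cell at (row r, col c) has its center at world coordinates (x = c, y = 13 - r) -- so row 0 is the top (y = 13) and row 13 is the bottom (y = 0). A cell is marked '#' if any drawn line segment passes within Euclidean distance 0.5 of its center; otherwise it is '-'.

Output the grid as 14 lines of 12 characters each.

Answer: ------------
-----##-----
-----##-----
-----##-----
-----##-----
-----##-----
-----#------
-----#------
-----#------
-----#------
-----#------
-----#------
------------
------------

Derivation:
Segment 0: (5,2) -> (5,4)
Segment 1: (5,4) -> (5,10)
Segment 2: (5,10) -> (5,11)
Segment 3: (5,11) -> (5,12)
Segment 4: (5,12) -> (6,12)
Segment 5: (6,12) -> (6,8)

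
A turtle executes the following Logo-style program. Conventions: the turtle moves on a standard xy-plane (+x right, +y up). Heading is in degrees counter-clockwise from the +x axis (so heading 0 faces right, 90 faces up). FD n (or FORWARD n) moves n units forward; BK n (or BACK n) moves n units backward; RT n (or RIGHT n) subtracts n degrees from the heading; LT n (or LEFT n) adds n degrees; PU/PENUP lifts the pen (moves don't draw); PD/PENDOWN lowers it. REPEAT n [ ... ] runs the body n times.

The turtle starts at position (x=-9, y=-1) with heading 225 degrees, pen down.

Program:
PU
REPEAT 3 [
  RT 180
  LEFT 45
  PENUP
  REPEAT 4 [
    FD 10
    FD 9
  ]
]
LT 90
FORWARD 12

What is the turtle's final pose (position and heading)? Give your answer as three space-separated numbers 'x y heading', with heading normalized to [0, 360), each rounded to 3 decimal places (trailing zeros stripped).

Answer: -31.26 9.26 270

Derivation:
Executing turtle program step by step:
Start: pos=(-9,-1), heading=225, pen down
PU: pen up
REPEAT 3 [
  -- iteration 1/3 --
  RT 180: heading 225 -> 45
  LT 45: heading 45 -> 90
  PU: pen up
  REPEAT 4 [
    -- iteration 1/4 --
    FD 10: (-9,-1) -> (-9,9) [heading=90, move]
    FD 9: (-9,9) -> (-9,18) [heading=90, move]
    -- iteration 2/4 --
    FD 10: (-9,18) -> (-9,28) [heading=90, move]
    FD 9: (-9,28) -> (-9,37) [heading=90, move]
    -- iteration 3/4 --
    FD 10: (-9,37) -> (-9,47) [heading=90, move]
    FD 9: (-9,47) -> (-9,56) [heading=90, move]
    -- iteration 4/4 --
    FD 10: (-9,56) -> (-9,66) [heading=90, move]
    FD 9: (-9,66) -> (-9,75) [heading=90, move]
  ]
  -- iteration 2/3 --
  RT 180: heading 90 -> 270
  LT 45: heading 270 -> 315
  PU: pen up
  REPEAT 4 [
    -- iteration 1/4 --
    FD 10: (-9,75) -> (-1.929,67.929) [heading=315, move]
    FD 9: (-1.929,67.929) -> (4.435,61.565) [heading=315, move]
    -- iteration 2/4 --
    FD 10: (4.435,61.565) -> (11.506,54.494) [heading=315, move]
    FD 9: (11.506,54.494) -> (17.87,48.13) [heading=315, move]
    -- iteration 3/4 --
    FD 10: (17.87,48.13) -> (24.941,41.059) [heading=315, move]
    FD 9: (24.941,41.059) -> (31.305,34.695) [heading=315, move]
    -- iteration 4/4 --
    FD 10: (31.305,34.695) -> (38.376,27.624) [heading=315, move]
    FD 9: (38.376,27.624) -> (44.74,21.26) [heading=315, move]
  ]
  -- iteration 3/3 --
  RT 180: heading 315 -> 135
  LT 45: heading 135 -> 180
  PU: pen up
  REPEAT 4 [
    -- iteration 1/4 --
    FD 10: (44.74,21.26) -> (34.74,21.26) [heading=180, move]
    FD 9: (34.74,21.26) -> (25.74,21.26) [heading=180, move]
    -- iteration 2/4 --
    FD 10: (25.74,21.26) -> (15.74,21.26) [heading=180, move]
    FD 9: (15.74,21.26) -> (6.74,21.26) [heading=180, move]
    -- iteration 3/4 --
    FD 10: (6.74,21.26) -> (-3.26,21.26) [heading=180, move]
    FD 9: (-3.26,21.26) -> (-12.26,21.26) [heading=180, move]
    -- iteration 4/4 --
    FD 10: (-12.26,21.26) -> (-22.26,21.26) [heading=180, move]
    FD 9: (-22.26,21.26) -> (-31.26,21.26) [heading=180, move]
  ]
]
LT 90: heading 180 -> 270
FD 12: (-31.26,21.26) -> (-31.26,9.26) [heading=270, move]
Final: pos=(-31.26,9.26), heading=270, 0 segment(s) drawn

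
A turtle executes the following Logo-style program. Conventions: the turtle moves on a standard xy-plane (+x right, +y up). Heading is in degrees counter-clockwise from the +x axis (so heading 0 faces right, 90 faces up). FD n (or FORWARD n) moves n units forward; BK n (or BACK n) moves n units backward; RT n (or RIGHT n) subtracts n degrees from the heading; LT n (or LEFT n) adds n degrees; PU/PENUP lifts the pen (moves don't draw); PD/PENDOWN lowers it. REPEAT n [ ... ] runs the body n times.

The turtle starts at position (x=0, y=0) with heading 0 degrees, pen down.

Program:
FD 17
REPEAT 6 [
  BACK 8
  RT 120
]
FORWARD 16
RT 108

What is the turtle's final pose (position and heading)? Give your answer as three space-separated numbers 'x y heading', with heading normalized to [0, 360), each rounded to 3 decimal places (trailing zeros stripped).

Answer: 33 0 252

Derivation:
Executing turtle program step by step:
Start: pos=(0,0), heading=0, pen down
FD 17: (0,0) -> (17,0) [heading=0, draw]
REPEAT 6 [
  -- iteration 1/6 --
  BK 8: (17,0) -> (9,0) [heading=0, draw]
  RT 120: heading 0 -> 240
  -- iteration 2/6 --
  BK 8: (9,0) -> (13,6.928) [heading=240, draw]
  RT 120: heading 240 -> 120
  -- iteration 3/6 --
  BK 8: (13,6.928) -> (17,0) [heading=120, draw]
  RT 120: heading 120 -> 0
  -- iteration 4/6 --
  BK 8: (17,0) -> (9,0) [heading=0, draw]
  RT 120: heading 0 -> 240
  -- iteration 5/6 --
  BK 8: (9,0) -> (13,6.928) [heading=240, draw]
  RT 120: heading 240 -> 120
  -- iteration 6/6 --
  BK 8: (13,6.928) -> (17,0) [heading=120, draw]
  RT 120: heading 120 -> 0
]
FD 16: (17,0) -> (33,0) [heading=0, draw]
RT 108: heading 0 -> 252
Final: pos=(33,0), heading=252, 8 segment(s) drawn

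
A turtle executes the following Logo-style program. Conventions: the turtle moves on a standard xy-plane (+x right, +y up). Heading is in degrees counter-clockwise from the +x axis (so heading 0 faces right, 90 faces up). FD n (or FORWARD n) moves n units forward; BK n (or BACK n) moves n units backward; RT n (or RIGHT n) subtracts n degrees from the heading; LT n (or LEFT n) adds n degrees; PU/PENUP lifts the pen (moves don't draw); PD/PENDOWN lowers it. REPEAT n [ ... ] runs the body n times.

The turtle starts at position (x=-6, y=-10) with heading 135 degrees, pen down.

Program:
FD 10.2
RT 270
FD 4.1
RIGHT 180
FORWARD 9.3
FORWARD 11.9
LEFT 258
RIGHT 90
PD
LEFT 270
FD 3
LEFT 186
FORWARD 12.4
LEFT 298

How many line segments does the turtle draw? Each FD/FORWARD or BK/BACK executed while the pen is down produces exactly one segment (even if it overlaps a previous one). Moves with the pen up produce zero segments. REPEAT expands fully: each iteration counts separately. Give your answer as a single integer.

Executing turtle program step by step:
Start: pos=(-6,-10), heading=135, pen down
FD 10.2: (-6,-10) -> (-13.212,-2.788) [heading=135, draw]
RT 270: heading 135 -> 225
FD 4.1: (-13.212,-2.788) -> (-16.112,-5.687) [heading=225, draw]
RT 180: heading 225 -> 45
FD 9.3: (-16.112,-5.687) -> (-9.536,0.889) [heading=45, draw]
FD 11.9: (-9.536,0.889) -> (-1.121,9.304) [heading=45, draw]
LT 258: heading 45 -> 303
RT 90: heading 303 -> 213
PD: pen down
LT 270: heading 213 -> 123
FD 3: (-1.121,9.304) -> (-2.755,11.82) [heading=123, draw]
LT 186: heading 123 -> 309
FD 12.4: (-2.755,11.82) -> (5.049,2.183) [heading=309, draw]
LT 298: heading 309 -> 247
Final: pos=(5.049,2.183), heading=247, 6 segment(s) drawn
Segments drawn: 6

Answer: 6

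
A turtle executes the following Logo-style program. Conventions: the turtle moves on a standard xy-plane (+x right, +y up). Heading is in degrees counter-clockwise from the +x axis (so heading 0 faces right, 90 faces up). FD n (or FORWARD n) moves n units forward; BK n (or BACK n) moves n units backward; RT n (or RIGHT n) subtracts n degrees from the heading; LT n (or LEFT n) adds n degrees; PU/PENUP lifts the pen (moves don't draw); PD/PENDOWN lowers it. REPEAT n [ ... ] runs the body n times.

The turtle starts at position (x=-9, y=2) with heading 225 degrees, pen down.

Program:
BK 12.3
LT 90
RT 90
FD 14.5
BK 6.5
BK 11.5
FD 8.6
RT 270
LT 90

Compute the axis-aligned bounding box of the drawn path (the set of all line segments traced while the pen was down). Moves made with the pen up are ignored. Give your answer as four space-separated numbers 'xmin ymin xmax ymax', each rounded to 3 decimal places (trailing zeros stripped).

Answer: -10.556 0.444 2.172 13.172

Derivation:
Executing turtle program step by step:
Start: pos=(-9,2), heading=225, pen down
BK 12.3: (-9,2) -> (-0.303,10.697) [heading=225, draw]
LT 90: heading 225 -> 315
RT 90: heading 315 -> 225
FD 14.5: (-0.303,10.697) -> (-10.556,0.444) [heading=225, draw]
BK 6.5: (-10.556,0.444) -> (-5.959,5.041) [heading=225, draw]
BK 11.5: (-5.959,5.041) -> (2.172,13.172) [heading=225, draw]
FD 8.6: (2.172,13.172) -> (-3.909,7.091) [heading=225, draw]
RT 270: heading 225 -> 315
LT 90: heading 315 -> 45
Final: pos=(-3.909,7.091), heading=45, 5 segment(s) drawn

Segment endpoints: x in {-10.556, -9, -5.959, -3.909, -0.303, 2.172}, y in {0.444, 2, 5.041, 7.091, 10.697, 13.172}
xmin=-10.556, ymin=0.444, xmax=2.172, ymax=13.172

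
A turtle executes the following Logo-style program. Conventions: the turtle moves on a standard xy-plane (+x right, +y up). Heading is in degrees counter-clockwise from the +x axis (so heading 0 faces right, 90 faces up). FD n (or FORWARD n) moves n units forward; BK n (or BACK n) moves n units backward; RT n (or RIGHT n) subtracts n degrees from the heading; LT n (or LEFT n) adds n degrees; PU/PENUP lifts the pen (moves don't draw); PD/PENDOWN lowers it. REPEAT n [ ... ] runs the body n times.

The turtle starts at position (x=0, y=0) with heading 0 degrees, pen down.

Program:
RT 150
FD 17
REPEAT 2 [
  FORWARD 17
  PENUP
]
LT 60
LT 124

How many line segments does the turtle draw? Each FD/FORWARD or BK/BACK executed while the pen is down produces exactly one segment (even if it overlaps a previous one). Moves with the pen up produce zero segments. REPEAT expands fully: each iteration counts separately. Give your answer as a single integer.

Executing turtle program step by step:
Start: pos=(0,0), heading=0, pen down
RT 150: heading 0 -> 210
FD 17: (0,0) -> (-14.722,-8.5) [heading=210, draw]
REPEAT 2 [
  -- iteration 1/2 --
  FD 17: (-14.722,-8.5) -> (-29.445,-17) [heading=210, draw]
  PU: pen up
  -- iteration 2/2 --
  FD 17: (-29.445,-17) -> (-44.167,-25.5) [heading=210, move]
  PU: pen up
]
LT 60: heading 210 -> 270
LT 124: heading 270 -> 34
Final: pos=(-44.167,-25.5), heading=34, 2 segment(s) drawn
Segments drawn: 2

Answer: 2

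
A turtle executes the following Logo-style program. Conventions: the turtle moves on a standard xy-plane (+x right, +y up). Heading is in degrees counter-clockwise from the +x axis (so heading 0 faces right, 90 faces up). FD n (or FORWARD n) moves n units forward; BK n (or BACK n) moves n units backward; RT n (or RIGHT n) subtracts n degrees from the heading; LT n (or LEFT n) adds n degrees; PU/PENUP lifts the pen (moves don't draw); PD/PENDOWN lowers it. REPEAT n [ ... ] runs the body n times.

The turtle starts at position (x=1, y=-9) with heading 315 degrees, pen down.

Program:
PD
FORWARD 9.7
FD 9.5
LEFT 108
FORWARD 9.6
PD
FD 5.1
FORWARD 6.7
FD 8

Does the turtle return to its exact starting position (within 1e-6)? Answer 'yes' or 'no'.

Executing turtle program step by step:
Start: pos=(1,-9), heading=315, pen down
PD: pen down
FD 9.7: (1,-9) -> (7.859,-15.859) [heading=315, draw]
FD 9.5: (7.859,-15.859) -> (14.576,-22.576) [heading=315, draw]
LT 108: heading 315 -> 63
FD 9.6: (14.576,-22.576) -> (18.935,-14.023) [heading=63, draw]
PD: pen down
FD 5.1: (18.935,-14.023) -> (21.25,-9.479) [heading=63, draw]
FD 6.7: (21.25,-9.479) -> (24.292,-3.509) [heading=63, draw]
FD 8: (24.292,-3.509) -> (27.924,3.619) [heading=63, draw]
Final: pos=(27.924,3.619), heading=63, 6 segment(s) drawn

Start position: (1, -9)
Final position: (27.924, 3.619)
Distance = 29.734; >= 1e-6 -> NOT closed

Answer: no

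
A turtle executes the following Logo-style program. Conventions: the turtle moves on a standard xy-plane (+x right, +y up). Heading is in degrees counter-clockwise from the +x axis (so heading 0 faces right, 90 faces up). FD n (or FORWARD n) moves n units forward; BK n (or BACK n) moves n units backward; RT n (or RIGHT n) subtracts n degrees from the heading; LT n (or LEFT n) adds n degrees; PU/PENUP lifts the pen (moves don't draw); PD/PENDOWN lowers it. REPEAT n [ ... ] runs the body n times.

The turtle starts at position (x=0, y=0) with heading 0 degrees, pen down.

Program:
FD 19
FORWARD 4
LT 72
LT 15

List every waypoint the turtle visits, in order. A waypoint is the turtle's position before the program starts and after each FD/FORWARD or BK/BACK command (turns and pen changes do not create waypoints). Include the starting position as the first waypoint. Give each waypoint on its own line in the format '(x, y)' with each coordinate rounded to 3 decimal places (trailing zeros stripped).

Executing turtle program step by step:
Start: pos=(0,0), heading=0, pen down
FD 19: (0,0) -> (19,0) [heading=0, draw]
FD 4: (19,0) -> (23,0) [heading=0, draw]
LT 72: heading 0 -> 72
LT 15: heading 72 -> 87
Final: pos=(23,0), heading=87, 2 segment(s) drawn
Waypoints (3 total):
(0, 0)
(19, 0)
(23, 0)

Answer: (0, 0)
(19, 0)
(23, 0)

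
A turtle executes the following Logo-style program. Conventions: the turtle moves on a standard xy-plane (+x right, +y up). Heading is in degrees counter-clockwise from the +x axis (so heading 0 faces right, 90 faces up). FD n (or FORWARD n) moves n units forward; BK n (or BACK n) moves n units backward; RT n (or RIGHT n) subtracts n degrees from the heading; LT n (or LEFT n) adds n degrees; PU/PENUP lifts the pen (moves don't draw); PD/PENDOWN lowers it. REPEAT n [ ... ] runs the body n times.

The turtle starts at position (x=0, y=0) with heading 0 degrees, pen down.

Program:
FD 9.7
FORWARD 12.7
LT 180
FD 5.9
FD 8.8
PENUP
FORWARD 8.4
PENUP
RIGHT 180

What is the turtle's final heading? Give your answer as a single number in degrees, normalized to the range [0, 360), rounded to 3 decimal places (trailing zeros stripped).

Executing turtle program step by step:
Start: pos=(0,0), heading=0, pen down
FD 9.7: (0,0) -> (9.7,0) [heading=0, draw]
FD 12.7: (9.7,0) -> (22.4,0) [heading=0, draw]
LT 180: heading 0 -> 180
FD 5.9: (22.4,0) -> (16.5,0) [heading=180, draw]
FD 8.8: (16.5,0) -> (7.7,0) [heading=180, draw]
PU: pen up
FD 8.4: (7.7,0) -> (-0.7,0) [heading=180, move]
PU: pen up
RT 180: heading 180 -> 0
Final: pos=(-0.7,0), heading=0, 4 segment(s) drawn

Answer: 0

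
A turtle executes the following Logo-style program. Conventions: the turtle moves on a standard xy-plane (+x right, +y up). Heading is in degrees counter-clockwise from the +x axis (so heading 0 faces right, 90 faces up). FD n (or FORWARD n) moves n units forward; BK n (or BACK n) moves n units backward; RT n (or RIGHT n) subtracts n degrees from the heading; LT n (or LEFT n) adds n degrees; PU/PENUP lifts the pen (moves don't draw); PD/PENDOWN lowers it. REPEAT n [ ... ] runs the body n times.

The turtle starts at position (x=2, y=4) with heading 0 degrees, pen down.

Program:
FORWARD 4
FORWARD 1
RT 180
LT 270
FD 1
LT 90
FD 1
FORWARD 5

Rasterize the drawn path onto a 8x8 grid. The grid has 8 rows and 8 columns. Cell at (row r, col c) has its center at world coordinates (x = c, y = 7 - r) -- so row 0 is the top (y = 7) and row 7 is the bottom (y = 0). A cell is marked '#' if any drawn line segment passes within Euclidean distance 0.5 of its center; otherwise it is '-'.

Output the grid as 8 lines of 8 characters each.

Answer: --------
--------
-#######
--######
--------
--------
--------
--------

Derivation:
Segment 0: (2,4) -> (6,4)
Segment 1: (6,4) -> (7,4)
Segment 2: (7,4) -> (7,5)
Segment 3: (7,5) -> (6,5)
Segment 4: (6,5) -> (1,5)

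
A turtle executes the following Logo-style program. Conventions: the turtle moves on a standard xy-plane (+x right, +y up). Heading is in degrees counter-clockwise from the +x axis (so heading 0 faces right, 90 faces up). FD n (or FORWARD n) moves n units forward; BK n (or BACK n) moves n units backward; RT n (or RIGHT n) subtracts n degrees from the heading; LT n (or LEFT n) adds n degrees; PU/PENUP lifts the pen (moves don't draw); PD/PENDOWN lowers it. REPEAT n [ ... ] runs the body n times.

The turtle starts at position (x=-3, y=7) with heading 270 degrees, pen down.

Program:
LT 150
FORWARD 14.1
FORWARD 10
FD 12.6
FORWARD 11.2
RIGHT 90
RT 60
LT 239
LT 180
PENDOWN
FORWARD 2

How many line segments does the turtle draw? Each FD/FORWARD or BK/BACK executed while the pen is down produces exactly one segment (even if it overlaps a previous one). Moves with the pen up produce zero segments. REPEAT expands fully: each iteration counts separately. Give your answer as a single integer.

Executing turtle program step by step:
Start: pos=(-3,7), heading=270, pen down
LT 150: heading 270 -> 60
FD 14.1: (-3,7) -> (4.05,19.211) [heading=60, draw]
FD 10: (4.05,19.211) -> (9.05,27.871) [heading=60, draw]
FD 12.6: (9.05,27.871) -> (15.35,38.783) [heading=60, draw]
FD 11.2: (15.35,38.783) -> (20.95,48.483) [heading=60, draw]
RT 90: heading 60 -> 330
RT 60: heading 330 -> 270
LT 239: heading 270 -> 149
LT 180: heading 149 -> 329
PD: pen down
FD 2: (20.95,48.483) -> (22.664,47.453) [heading=329, draw]
Final: pos=(22.664,47.453), heading=329, 5 segment(s) drawn
Segments drawn: 5

Answer: 5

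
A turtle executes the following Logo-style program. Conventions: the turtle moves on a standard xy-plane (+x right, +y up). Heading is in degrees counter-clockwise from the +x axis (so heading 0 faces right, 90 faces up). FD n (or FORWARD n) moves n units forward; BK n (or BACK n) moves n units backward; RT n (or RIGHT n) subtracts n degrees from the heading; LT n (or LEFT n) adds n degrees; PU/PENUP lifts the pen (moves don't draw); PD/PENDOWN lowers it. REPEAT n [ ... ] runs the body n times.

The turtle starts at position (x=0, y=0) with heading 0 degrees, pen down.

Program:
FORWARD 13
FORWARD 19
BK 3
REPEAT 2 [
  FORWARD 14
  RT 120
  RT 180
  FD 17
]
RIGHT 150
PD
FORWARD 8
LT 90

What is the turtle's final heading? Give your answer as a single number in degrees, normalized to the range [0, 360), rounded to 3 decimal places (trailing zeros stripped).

Answer: 60

Derivation:
Executing turtle program step by step:
Start: pos=(0,0), heading=0, pen down
FD 13: (0,0) -> (13,0) [heading=0, draw]
FD 19: (13,0) -> (32,0) [heading=0, draw]
BK 3: (32,0) -> (29,0) [heading=0, draw]
REPEAT 2 [
  -- iteration 1/2 --
  FD 14: (29,0) -> (43,0) [heading=0, draw]
  RT 120: heading 0 -> 240
  RT 180: heading 240 -> 60
  FD 17: (43,0) -> (51.5,14.722) [heading=60, draw]
  -- iteration 2/2 --
  FD 14: (51.5,14.722) -> (58.5,26.847) [heading=60, draw]
  RT 120: heading 60 -> 300
  RT 180: heading 300 -> 120
  FD 17: (58.5,26.847) -> (50,41.569) [heading=120, draw]
]
RT 150: heading 120 -> 330
PD: pen down
FD 8: (50,41.569) -> (56.928,37.569) [heading=330, draw]
LT 90: heading 330 -> 60
Final: pos=(56.928,37.569), heading=60, 8 segment(s) drawn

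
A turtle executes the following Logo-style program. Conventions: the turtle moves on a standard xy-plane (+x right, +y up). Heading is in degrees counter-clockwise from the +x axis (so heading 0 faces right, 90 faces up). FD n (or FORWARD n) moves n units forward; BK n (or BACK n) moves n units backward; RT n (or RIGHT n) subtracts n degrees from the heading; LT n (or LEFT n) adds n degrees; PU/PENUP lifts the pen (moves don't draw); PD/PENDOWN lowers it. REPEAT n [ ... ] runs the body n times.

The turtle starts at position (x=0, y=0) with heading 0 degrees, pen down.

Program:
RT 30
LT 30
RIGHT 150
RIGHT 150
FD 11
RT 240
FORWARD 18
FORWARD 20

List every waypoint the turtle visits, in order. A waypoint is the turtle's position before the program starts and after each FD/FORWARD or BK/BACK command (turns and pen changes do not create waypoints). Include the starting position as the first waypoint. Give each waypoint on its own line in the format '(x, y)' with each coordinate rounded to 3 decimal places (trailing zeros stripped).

Executing turtle program step by step:
Start: pos=(0,0), heading=0, pen down
RT 30: heading 0 -> 330
LT 30: heading 330 -> 0
RT 150: heading 0 -> 210
RT 150: heading 210 -> 60
FD 11: (0,0) -> (5.5,9.526) [heading=60, draw]
RT 240: heading 60 -> 180
FD 18: (5.5,9.526) -> (-12.5,9.526) [heading=180, draw]
FD 20: (-12.5,9.526) -> (-32.5,9.526) [heading=180, draw]
Final: pos=(-32.5,9.526), heading=180, 3 segment(s) drawn
Waypoints (4 total):
(0, 0)
(5.5, 9.526)
(-12.5, 9.526)
(-32.5, 9.526)

Answer: (0, 0)
(5.5, 9.526)
(-12.5, 9.526)
(-32.5, 9.526)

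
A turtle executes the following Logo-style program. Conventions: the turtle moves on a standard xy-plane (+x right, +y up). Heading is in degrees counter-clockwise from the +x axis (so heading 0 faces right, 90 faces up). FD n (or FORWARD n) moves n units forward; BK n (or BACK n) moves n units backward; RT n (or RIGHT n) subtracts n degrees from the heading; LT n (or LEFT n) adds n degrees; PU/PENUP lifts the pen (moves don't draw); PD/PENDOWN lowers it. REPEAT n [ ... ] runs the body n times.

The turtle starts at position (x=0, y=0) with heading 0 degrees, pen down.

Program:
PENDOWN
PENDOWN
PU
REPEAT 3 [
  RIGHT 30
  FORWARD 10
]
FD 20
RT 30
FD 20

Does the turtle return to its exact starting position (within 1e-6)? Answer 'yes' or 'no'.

Executing turtle program step by step:
Start: pos=(0,0), heading=0, pen down
PD: pen down
PD: pen down
PU: pen up
REPEAT 3 [
  -- iteration 1/3 --
  RT 30: heading 0 -> 330
  FD 10: (0,0) -> (8.66,-5) [heading=330, move]
  -- iteration 2/3 --
  RT 30: heading 330 -> 300
  FD 10: (8.66,-5) -> (13.66,-13.66) [heading=300, move]
  -- iteration 3/3 --
  RT 30: heading 300 -> 270
  FD 10: (13.66,-13.66) -> (13.66,-23.66) [heading=270, move]
]
FD 20: (13.66,-23.66) -> (13.66,-43.66) [heading=270, move]
RT 30: heading 270 -> 240
FD 20: (13.66,-43.66) -> (3.66,-60.981) [heading=240, move]
Final: pos=(3.66,-60.981), heading=240, 0 segment(s) drawn

Start position: (0, 0)
Final position: (3.66, -60.981)
Distance = 61.091; >= 1e-6 -> NOT closed

Answer: no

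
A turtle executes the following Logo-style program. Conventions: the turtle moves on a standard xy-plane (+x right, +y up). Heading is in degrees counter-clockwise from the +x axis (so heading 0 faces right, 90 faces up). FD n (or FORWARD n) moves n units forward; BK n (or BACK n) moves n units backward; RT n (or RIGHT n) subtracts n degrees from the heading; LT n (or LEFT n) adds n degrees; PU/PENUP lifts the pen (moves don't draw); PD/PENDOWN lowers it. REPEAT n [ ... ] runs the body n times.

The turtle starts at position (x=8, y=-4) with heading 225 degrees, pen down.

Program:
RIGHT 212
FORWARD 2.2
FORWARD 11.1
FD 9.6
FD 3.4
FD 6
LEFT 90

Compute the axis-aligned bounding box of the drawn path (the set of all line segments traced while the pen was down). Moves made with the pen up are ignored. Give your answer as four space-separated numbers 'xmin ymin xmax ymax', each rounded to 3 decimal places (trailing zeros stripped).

Answer: 8 -4 39.472 3.266

Derivation:
Executing turtle program step by step:
Start: pos=(8,-4), heading=225, pen down
RT 212: heading 225 -> 13
FD 2.2: (8,-4) -> (10.144,-3.505) [heading=13, draw]
FD 11.1: (10.144,-3.505) -> (20.959,-1.008) [heading=13, draw]
FD 9.6: (20.959,-1.008) -> (30.313,1.151) [heading=13, draw]
FD 3.4: (30.313,1.151) -> (33.626,1.916) [heading=13, draw]
FD 6: (33.626,1.916) -> (39.472,3.266) [heading=13, draw]
LT 90: heading 13 -> 103
Final: pos=(39.472,3.266), heading=103, 5 segment(s) drawn

Segment endpoints: x in {8, 10.144, 20.959, 30.313, 33.626, 39.472}, y in {-4, -3.505, -1.008, 1.151, 1.916, 3.266}
xmin=8, ymin=-4, xmax=39.472, ymax=3.266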